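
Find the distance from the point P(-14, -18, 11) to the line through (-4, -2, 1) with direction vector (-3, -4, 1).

Direction vector d = (-3, -4, 1).
AP = (-10, -16, 10); AP·d = 104, |AP|² = 456, |d|² = 26.
distance² = |AP|² − (AP·d)²/|d|² = 456 − 10816/26 = 40, so the distance is 2√10.

2√10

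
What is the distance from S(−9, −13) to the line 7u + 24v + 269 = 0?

106/25

The normal to the line is n = (7, 24) with |n| = 25.
|n·S − (-269)| = |-375 − (-269)| = 106, so the distance is 106/25.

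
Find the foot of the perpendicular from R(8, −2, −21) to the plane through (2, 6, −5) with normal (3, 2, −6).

The perpendicular from R has direction n = (3, 2, −6): r = (8, −2, −21) + μ(3, 2, −6).
Substitute into the plane: n·(R + μn) = 48 gives 146 + 49μ = 48, so μ = -2.
Foot = (8, −2, −21) + (-2)·(3, 2, −6) = (2, −6, −9).

(2, -6, -9)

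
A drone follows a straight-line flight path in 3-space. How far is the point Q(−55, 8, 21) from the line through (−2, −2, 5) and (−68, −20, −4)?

A direction vector is d = (−66, −18, −9).
AP = (−53, 10, 16); AP·d = 3174, |AP|² = 3165, |d|² = 4761.
distance² = |AP|² − (AP·d)²/|d|² = 3165 − 10074276/4761 = 1049, so the distance is √1049.

√1049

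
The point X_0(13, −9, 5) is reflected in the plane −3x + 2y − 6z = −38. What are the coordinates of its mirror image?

With n = (−3, 2, −6), the signed offset is (n·X_0 − (-38))/|n|² = -49/49 = -1.
X_0' = X_0 − 2t·n = (13, −9, 5) − (-2)·(−3, 2, −6) = (7, −5, −7).

(7, -5, -7)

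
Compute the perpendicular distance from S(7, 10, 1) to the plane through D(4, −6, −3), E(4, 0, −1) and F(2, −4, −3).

DE = (0, 6, 2) and DF = (−2, 2, 0), so a normal is n = DE × DF = (−4, −4, 12).
d = |(-4)·7 + (-4)·10 + 12·1 − (-28)| / √(16 + 16 + 144) = |-28| / (4√11) = 7√11/11.

7√11/11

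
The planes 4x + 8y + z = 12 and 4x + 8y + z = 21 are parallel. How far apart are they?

Both planes have normal n = (4, 8, 1), |n| = 9. Any point on the first plane is at distance |21 − 12|/|n| = 9/9 = 1 from the second.

1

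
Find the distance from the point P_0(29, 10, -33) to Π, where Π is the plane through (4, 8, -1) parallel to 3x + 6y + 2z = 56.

Parallel planes share the normal n = (3, 6, 2); since (4, 8, -1) lies on the plane, its equation is 3x + 6y + 2z = 58.
d = |3·29 + 6·10 + 2·(-33) − 58| / √(9 + 36 + 4) = |23| / 7 = 23/7.

23/7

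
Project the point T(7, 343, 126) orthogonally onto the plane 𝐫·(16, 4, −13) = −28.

(81/7, 2409/7, 856/7)

The perpendicular from T has direction n = (16, 4, −13): r = (7, 343, 126) + λ(16, 4, −13).
Substitute into the plane: n·(T + λn) = -28 gives -154 + 441λ = -28, so λ = 2/7.
Foot = (7, 343, 126) + (2/7)·(16, 4, −13) = (81/7, 2409/7, 856/7).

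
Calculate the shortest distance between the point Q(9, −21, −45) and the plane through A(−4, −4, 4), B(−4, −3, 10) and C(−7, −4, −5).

7√46/23

AB = (0, 1, 6) and AC = (−3, 0, −9), so a normal is n = AB × AC = (−9, −18, 3).
n = (−9, −18, 3); n·P − 120 = 42; |n| = 3√46; distance = 42/(3√46) = 7√46/23.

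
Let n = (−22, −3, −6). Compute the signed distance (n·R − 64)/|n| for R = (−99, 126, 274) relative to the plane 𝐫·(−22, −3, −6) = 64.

n·R − 64 = 92.
|n| = 23, so the signed distance is 92/23 = 4.

4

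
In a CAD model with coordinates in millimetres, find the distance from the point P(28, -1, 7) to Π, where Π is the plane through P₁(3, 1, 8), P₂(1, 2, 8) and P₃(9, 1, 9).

P₁P₂ = (-2, 1, 0) and P₁P₃ = (6, 0, 1), so a normal is n = P₁P₂ × P₁P₃ = (1, 2, -6).
Then n·(28, -1, 7) - (-43) = 27.
|n| = √(1 + 4 + 36) = √41, so the distance is |27|/√41 = 27√41/41.

27/√41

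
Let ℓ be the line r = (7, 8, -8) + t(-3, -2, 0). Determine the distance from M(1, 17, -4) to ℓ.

Direction vector d = (-3, -2, 0).
AP = (-6, 9, 4), and AP × d = (8, -12, 39).
|AP × d|² = 1729 and |d|² = 13, so the distance is √(1729/13) = √133.

√133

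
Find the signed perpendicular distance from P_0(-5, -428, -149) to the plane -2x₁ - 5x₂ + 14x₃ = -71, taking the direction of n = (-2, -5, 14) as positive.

9

n·P_0 − (-71) = 135.
|n| = 15, so the signed distance is 135/15 = 9.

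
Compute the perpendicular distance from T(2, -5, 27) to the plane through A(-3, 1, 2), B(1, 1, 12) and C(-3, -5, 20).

AB = (4, 0, 10) and AC = (0, -6, 18), so a normal is n = AB × AC = (60, -72, -24).
n = (60, -72, -24); n·P − (-300) = 132; |n| = 12√65; distance = 132/(12√65) = 11/√65.

11/√65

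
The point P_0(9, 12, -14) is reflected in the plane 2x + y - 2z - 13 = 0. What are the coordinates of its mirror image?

(-11, 2, 6)

With n = (2, 1, -2), the signed offset is (n·P_0 − 13)/|n|² = 45/9 = 5.
P_0' = P_0 − 2t·n = (9, 12, -14) − 10·(2, 1, -2) = (-11, 2, 6).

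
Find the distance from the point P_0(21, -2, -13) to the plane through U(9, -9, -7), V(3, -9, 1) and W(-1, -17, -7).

UV = (-6, 0, 8) and UW = (-10, -8, 0), so a normal is n = UV × UW = (64, -80, 48).
d = |64·21 + (-80)·(-2) + 48·(-13) − 960| / √(4096 + 6400 + 2304) = |-80| / (80√2) = 1/√2.

1/√2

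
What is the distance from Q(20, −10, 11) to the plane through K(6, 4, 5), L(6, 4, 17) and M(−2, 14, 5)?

14√41/41

KL = (0, 0, 12) and KM = (−8, 10, 0), so a normal is n = KL × KM = (−120, −96, 0).
d = |(-120)·20 + (-96)·(-10) − (-1104)| / √(14400 + 9216 + 0) = |-336| / (24√41) = 14√41/41.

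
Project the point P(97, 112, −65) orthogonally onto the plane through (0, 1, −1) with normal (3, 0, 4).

(464/5, 112, -353/5)

The perpendicular from P has direction n = (3, 0, 4): r = (97, 112, −65) + μ(3, 0, 4).
Substitute into the plane: n·(P + μn) = -4 gives 31 + 25μ = -4, so μ = -7/5.
Foot = (97, 112, −65) + (-7/5)·(3, 0, 4) = (464/5, 112, −353/5).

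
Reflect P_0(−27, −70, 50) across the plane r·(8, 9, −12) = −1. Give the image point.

With n = (8, 9, −12), the signed offset is (n·P_0 − (-1))/|n|² = -1445/289 = -5.
P_0' = P_0 − 2t·n = (−27, −70, 50) − (-10)·(8, 9, −12) = (53, 20, −70).

(53, 20, -70)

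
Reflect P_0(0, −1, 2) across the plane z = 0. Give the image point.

(0, -1, -2)

n = (0, 0, 1), |n|² = 1, n·P_0 − 0 = 2, so t = 2/1 = 2.
Foot F = P_0 − 2·n = (0, −1, 0); the reflection is 2F − P_0 = (0, −1, −2).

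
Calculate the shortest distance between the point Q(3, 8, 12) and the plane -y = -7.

1

Normal vector n = (0, -1, 0), and n·(3, 8, 12) - (-7) = -1.
|n| = √(0 + 1 + 0) = 1, so the distance is |-1|/1 = 1.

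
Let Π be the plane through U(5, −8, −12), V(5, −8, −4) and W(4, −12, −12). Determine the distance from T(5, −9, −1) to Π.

UV = (0, 0, 8) and UW = (−1, −4, 0), so a normal is n = UV × UW = (32, −8, 0).
Then n·(5, −9, −1) − 224 = 8.
|n| = √(1024 + 64 + 0) = 8√17, so the distance is |8|/(8√17) = √17/17.

√17/17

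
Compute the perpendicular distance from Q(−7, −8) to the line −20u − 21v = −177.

485/29

d = |(-20)·(-7) + (-21)·(-8) − (-177)| / √(400 + 441) = |485|/29 = 485/29.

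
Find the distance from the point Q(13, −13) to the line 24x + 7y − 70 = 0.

151/25

d = |24·13 + 7·(-13) − 70| / √(576 + 49) = |151|/25 = 151/25.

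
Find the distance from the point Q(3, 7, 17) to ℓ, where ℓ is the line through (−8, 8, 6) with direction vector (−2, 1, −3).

√19

Direction vector d = (−2, 1, −3).
AP = (11, −1, 11), and AP × d = (−8, 11, 9).
|AP × d|² = 266 and |d|² = 14, so the distance is √(266/14) = √19.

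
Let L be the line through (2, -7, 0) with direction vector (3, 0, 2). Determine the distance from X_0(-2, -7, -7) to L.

Direction vector d = (3, 0, 2).
AP = (-4, 0, -7); AP·d = -26, |AP|² = 65, |d|² = 13.
distance² = |AP|² − (AP·d)²/|d|² = 65 − 676/13 = 13, so the distance is √13.

√13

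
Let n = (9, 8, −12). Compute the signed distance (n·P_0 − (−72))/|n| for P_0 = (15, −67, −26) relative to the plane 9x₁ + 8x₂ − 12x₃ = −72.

n·P_0 − (-72) = -17.
|n| = 17, so the signed distance is -17/17 = -1.

-1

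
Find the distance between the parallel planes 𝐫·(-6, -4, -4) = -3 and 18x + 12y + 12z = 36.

Divide the second equation by -3 to match normals: -6x - 4y - 4z = -12.
Both planes have normal n = (-6, -4, -4), |n| = 2√17. Any point on the first plane is at distance |(-12) − (-3)|/|n| = 9/(2√17) = 9√17/34 from the second.

9√17/34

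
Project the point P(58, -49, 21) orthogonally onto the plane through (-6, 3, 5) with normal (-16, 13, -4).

The perpendicular from P has direction n = (-16, 13, -4): r = (58, -49, 21) + t(-16, 13, -4).
Substitute into the plane: n·(P + tn) = 115 gives -1649 + 441t = 115, so t = 4.
Foot = (58, -49, 21) + 4·(-16, 13, -4) = (-6, 3, 5).

(-6, 3, 5)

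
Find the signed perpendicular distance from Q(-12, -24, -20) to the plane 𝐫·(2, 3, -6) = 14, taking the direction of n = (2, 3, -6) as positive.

n·Q − 14 = 10.
|n| = 7, so the signed distance is 10/7.

10/7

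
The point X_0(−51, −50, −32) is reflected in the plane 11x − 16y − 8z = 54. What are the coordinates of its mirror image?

With n = (11, −16, −8), the signed offset is (n·X_0 − 54)/|n|² = 441/441 = 1.
X_0' = X_0 − 2t·n = (−51, −50, −32) − 2·(11, −16, −8) = (−73, −18, −16).

(-73, -18, -16)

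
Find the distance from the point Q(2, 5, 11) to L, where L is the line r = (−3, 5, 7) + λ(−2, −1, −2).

Direction vector d = (−2, −1, −2).
AP = (5, 0, 4); AP·d = -18, |AP|² = 41, |d|² = 9.
distance² = |AP|² − (AP·d)²/|d|² = 41 − 324/9 = 5, so the distance is √5.

√5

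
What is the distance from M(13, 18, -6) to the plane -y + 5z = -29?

Normal vector n = (0, -1, 5), and n·(13, 18, -6) - (-29) = -19.
|n| = √(0 + 1 + 25) = √26, so the distance is |-19|/√26 = 19√26/26.

19√26/26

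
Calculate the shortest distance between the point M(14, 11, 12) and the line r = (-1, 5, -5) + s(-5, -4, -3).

Direction vector d = (-5, -4, -3).
AP = (15, 6, 17), and AP × d = (50, -40, -30).
|AP × d|² = 5000 and |d|² = 50, so the distance is √(5000/50) = √100 = 10.

10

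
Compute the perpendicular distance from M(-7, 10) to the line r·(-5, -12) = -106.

21/13

The normal to the line is n = (-5, -12) with |n| = 13.
|n·M − (-106)| = |-85 − (-106)| = 21, so the distance is 21/13.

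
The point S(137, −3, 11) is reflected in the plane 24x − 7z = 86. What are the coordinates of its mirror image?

(-103, -3, 81)

With n = (24, 0, −7), the signed offset is (n·S − 86)/|n|² = 3125/625 = 5.
S' = S − 2t·n = (137, −3, 11) − 10·(24, 0, −7) = (−103, −3, 81).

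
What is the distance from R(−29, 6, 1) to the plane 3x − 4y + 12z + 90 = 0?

9/13

d = |3·(-29) + (-4)·6 + 12·1 − (-90)| / √(9 + 16 + 144) = |-9| / 13 = 9/13.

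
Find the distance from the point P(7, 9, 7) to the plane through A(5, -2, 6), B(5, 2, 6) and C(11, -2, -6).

AB = (0, 4, 0) and AC = (6, 0, -12), so a normal is n = AB × AC = (-48, 0, -24).
d = |(-48)·7 + (-24)·7 − (-384)| / √(2304 + 0 + 576) = |-120| / (24√5) = √5.

√5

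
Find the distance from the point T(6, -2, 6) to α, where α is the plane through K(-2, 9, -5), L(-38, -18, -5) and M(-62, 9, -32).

16/25

KL = (-36, -27, 0) and KM = (-60, 0, -27), so a normal is n = KL × KM = (729, -972, -1620).
Then n·(6, -2, 6) - (-2106) = -1296.
|n| = √(531441 + 944784 + 2624400) = 2025, so the distance is |-1296|/2025 = 16/25.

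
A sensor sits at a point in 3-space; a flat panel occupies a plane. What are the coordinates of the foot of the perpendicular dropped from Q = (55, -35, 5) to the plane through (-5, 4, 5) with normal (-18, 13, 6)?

The perpendicular from Q has direction n = (-18, 13, 6): r = (55, -35, 5) + μ(-18, 13, 6).
Substitute into the plane: n·(Q + μn) = 172 gives -1415 + 529μ = 172, so μ = 3.
Foot = (55, -35, 5) + 3·(-18, 13, 6) = (1, 4, 23).

(1, 4, 23)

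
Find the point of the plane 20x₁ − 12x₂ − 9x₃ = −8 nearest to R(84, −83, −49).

The perpendicular from R has direction n = (20, −12, −9): r = (84, −83, −49) + t(20, −12, −9).
Substitute into the plane: n·(R + tn) = -8 gives 3117 + 625t = -8, so t = -5.
Foot = (84, −83, −49) + (-5)·(20, −12, −9) = (−16, −23, −4).

(-16, -23, -4)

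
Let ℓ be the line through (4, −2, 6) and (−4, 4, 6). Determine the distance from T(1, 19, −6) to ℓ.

A direction vector is d = (−8, 6, 0).
AP = (−3, 21, −12), and AP × d = (72, 96, 150).
|AP × d|² = 36900 and |d|² = 100, so the distance is √(36900/100) = √369 = 3√41.

3√41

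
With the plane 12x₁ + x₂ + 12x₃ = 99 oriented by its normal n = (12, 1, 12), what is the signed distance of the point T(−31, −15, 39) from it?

-18/17

n·T − 99 = -18.
|n| = 17, so the signed distance is -18/17.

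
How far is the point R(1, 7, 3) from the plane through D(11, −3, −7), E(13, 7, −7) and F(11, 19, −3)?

2/3

DE = (2, 10, 0) and DF = (0, 22, 4), so a normal is n = DE × DF = (40, −8, 44).
Then n·(1, 7, 3) − 156 = −40.
|n| = √(1600 + 64 + 1936) = 60, so the distance is |-40|/60 = 2/3.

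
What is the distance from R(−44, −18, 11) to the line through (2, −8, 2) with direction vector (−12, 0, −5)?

2√194

Direction vector d = (−12, 0, −5).
AP = (−46, −10, 9), and AP × d = (50, −338, −120).
|AP × d|² = 131144 and |d|² = 169, so the distance is √(131144/169) = √776 = 2√194.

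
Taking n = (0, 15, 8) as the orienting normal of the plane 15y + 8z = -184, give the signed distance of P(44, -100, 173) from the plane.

4

n·P − (-184) = 68.
|n| = 17, so the signed distance is 68/17 = 4.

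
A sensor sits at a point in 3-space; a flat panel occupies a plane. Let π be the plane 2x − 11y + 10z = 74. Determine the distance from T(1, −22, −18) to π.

2/3

d = |2·1 + (-11)·(-22) + 10·(-18) − 74| / √(4 + 121 + 100) = |-10| / 15 = 2/3.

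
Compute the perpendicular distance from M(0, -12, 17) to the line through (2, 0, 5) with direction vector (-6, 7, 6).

Direction vector d = (-6, 7, 6).
AP = (-2, -12, 12), and AP × d = (-156, -60, -86).
|AP × d|² = 35332 and |d|² = 121, so the distance is √(35332/121) = √292 = 2√73.

2√73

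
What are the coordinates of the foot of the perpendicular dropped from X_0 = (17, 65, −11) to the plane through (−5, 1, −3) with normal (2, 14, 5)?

(9, 9, -31)

The perpendicular from X_0 has direction n = (2, 14, 5): r = (17, 65, −11) + λ(2, 14, 5).
Substitute into the plane: n·(X_0 + λn) = -11 gives 889 + 225λ = -11, so λ = -4.
Foot = (17, 65, −11) + (-4)·(2, 14, 5) = (9, 9, −31).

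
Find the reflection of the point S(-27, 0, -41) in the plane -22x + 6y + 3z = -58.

n = (-22, 6, 3), |n|² = 529, n·S − (-58) = 529, so t = 529/529 = 1.
Foot F = S − 1·n = (-5, -6, -44); the reflection is 2F − S = (17, -12, -47).

(17, -12, -47)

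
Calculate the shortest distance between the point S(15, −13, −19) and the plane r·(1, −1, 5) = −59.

8/(3√3)

Normal vector n = (1, −1, 5), and n·(15, −13, −19) − (−59) = −8.
|n| = √(1 + 1 + 25) = 3√3, so the distance is |-8|/(3√3) = 8/(3√3).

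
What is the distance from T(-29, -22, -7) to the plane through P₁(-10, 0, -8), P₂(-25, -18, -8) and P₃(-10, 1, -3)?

3√62/62

P₁P₂ = (-15, -18, 0) and P₁P₃ = (0, 1, 5), so a normal is n = P₁P₂ × P₁P₃ = (-90, 75, -15).
n = (-90, 75, -15); n·P − 1020 = 45; |n| = 15√62; distance = 45/(15√62) = 3√62/62.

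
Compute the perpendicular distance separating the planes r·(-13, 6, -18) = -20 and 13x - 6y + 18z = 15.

Divide the second equation by -1 to match normals: -13x + 6y - 18z = -15.
Both planes have normal n = (-13, 6, -18), |n| = 23. Any point on the first plane is at distance |(-15) − (-20)|/|n| = 5/23 from the second.

5/23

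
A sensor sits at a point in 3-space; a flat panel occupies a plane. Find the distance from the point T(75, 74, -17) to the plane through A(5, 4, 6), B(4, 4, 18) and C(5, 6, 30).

AB = (-1, 0, 12) and AC = (0, 2, 24), so a normal is n = AB × AC = (-24, 24, -2).
n = (-24, 24, -2); n·P − (-36) = 46; |n| = 34; distance = 46/34 = 23/17.

23/17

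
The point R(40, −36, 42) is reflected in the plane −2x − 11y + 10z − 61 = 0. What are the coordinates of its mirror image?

With n = (−2, −11, 10), the signed offset is (n·R − 61)/|n|² = 675/225 = 3.
R' = R − 2t·n = (40, −36, 42) − 6·(−2, −11, 10) = (52, 30, −18).

(52, 30, -18)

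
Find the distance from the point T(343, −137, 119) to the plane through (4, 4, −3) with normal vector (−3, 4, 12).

The plane has equation n·(r − (4, 4, −3)) = 0, i.e. n·r = -32.
Then n·(343, −137, 119) − (−32) = −117.
|n| = √(9 + 16 + 144) = 13, so the distance is |-117|/13 = 9.

9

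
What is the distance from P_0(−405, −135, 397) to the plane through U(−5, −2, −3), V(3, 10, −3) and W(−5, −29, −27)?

UV = (8, 12, 0) and UW = (0, −27, −24), so a normal is n = UV × UW = (−288, 192, −216).
Then n·(−405, −135, 397) − 1704 = 3264.
|n| = √(82944 + 36864 + 46656) = 408, so the distance is |3264|/408 = 8.

8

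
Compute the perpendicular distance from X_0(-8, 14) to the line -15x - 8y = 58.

50/17

d = |(-15)·(-8) + (-8)·14 − 58| / √(225 + 64) = |-50|/17 = 50/17.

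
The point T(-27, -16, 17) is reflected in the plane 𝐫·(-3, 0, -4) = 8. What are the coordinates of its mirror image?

(-129/5, -16, 93/5)

With n = (-3, 0, -4), the signed offset is (n·T − 8)/|n|² = 5/25 = 1/5.
T' = T − 2t·n = (-27, -16, 17) − (2/5)·(-3, 0, -4) = (-129/5, -16, 93/5).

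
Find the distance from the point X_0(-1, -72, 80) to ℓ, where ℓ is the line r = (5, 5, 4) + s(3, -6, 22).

√3277

Direction vector d = (3, -6, 22).
AP = (-6, -77, 76), and AP × d = (-1238, 360, 267).
|AP × d|² = 1733533 and |d|² = 529, so the distance is √(1733533/529) = √3277.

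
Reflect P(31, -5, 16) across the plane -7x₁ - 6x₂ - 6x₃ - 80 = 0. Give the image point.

With n = (-7, -6, -6), the signed offset is (n·P − 80)/|n|² = -363/121 = -3.
P' = P − 2t·n = (31, -5, 16) − (-6)·(-7, -6, -6) = (-11, -41, -20).

(-11, -41, -20)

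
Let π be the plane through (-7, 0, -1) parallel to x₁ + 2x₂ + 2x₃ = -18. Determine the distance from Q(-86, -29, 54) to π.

Parallel planes share the normal n = (1, 2, 2); since (-7, 0, -1) lies on the plane, its equation is x₁ + 2x₂ + 2x₃ = -9.
Then n·(-86, -29, 54) - (-9) = -27.
|n| = √(1 + 4 + 4) = 3, so the distance is |-27|/3 = 9.

9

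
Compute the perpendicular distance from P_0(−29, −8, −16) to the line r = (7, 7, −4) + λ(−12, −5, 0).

12

Direction vector d = (−12, −5, 0).
AP = (−36, −15, −12), and AP × d = (−60, 144, 0).
|AP × d|² = 24336 and |d|² = 169, so the distance is √(24336/169) = √144 = 12.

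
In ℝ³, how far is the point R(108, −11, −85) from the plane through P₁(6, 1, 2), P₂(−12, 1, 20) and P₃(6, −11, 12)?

P₁P₂ = (−18, 0, 18) and P₁P₃ = (0, −12, 10), so a normal is n = P₁P₂ × P₁P₃ = (216, 180, 216).
Then n·(108, −11, −85) − 1908 = 1080.
|n| = √(46656 + 32400 + 46656) = 36√97, so the distance is |1080|/(36√97) = 30√97/97.

30√97/97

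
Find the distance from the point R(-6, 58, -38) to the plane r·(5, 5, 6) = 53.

21√86/86

Normal vector n = (5, 5, 6), and n·(-6, 58, -38) - 53 = -21.
|n| = √(25 + 25 + 36) = √86, so the distance is |-21|/√86 = 21√86/86.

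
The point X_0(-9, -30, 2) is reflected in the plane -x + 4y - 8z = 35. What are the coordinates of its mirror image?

With n = (-1, 4, -8), the signed offset is (n·X_0 − 35)/|n|² = -162/81 = -2.
X_0' = X_0 − 2t·n = (-9, -30, 2) − (-4)·(-1, 4, -8) = (-13, -14, -30).

(-13, -14, -30)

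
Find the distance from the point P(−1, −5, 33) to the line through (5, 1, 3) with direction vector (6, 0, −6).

18

Direction vector d = (6, 0, −6).
AP = (−6, −6, 30), and AP × d = (36, 144, 36).
|AP × d|² = 23328 and |d|² = 72, so the distance is √(23328/72) = √324 = 18.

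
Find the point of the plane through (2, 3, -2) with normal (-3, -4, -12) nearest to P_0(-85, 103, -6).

(-1126/13, 1311/13, -162/13)

The perpendicular from P_0 has direction n = (-3, -4, -12): r = (-85, 103, -6) + μ(-3, -4, -12).
Substitute into the plane: n·(P_0 + μn) = 6 gives -85 + 169μ = 6, so μ = 7/13.
Foot = (-85, 103, -6) + (7/13)·(-3, -4, -12) = (-1126/13, 1311/13, -162/13).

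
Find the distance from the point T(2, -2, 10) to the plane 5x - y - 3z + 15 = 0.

Normal vector n = (5, -1, -3), and n·(2, -2, 10) - (-15) = -3.
|n| = √(25 + 1 + 9) = √35, so the distance is |-3|/√35 = 3√35/35.

3√35/35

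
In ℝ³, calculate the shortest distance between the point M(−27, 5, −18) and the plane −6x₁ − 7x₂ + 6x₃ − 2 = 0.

17/11

Normal vector n = (−6, −7, 6), and n·(−27, 5, −18) − 2 = 17.
|n| = √(36 + 49 + 36) = 11, so the distance is |17|/11 = 17/11.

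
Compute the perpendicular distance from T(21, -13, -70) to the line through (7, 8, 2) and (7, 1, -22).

14

A direction vector is d = (0, -7, -24).
AP = (14, -21, -72), and AP × d = (0, 336, -98).
|AP × d|² = 122500 and |d|² = 625, so the distance is √(122500/625) = √196 = 14.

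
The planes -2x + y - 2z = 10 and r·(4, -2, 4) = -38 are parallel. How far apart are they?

3

Divide the second equation by -2 to match normals: -2x + y - 2z = 19.
Both planes have normal n = (-2, 1, -2), |n| = 3. Any point on the first plane is at distance |19 − 10|/|n| = 9/3 = 3 from the second.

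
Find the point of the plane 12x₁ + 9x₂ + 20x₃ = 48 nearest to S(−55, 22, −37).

(-31, 40, 3)

n = (12, 9, 20), |n|² = 625, and n·S − 48 = -1250.
t = -1250/625 = -2, so the foot is S − t·n = (−55, 22, −37) − (-2)·(12, 9, 20) = (−31, 40, 3).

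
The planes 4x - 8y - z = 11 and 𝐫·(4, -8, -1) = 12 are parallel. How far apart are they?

1/9

Both planes have normal n = (4, -8, -1), |n| = 9. Any point on the first plane is at distance |12 − 11|/|n| = 1/9 from the second.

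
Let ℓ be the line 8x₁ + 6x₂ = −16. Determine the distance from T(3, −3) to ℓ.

11/5

The normal to the line is n = (8, 6) with |n| = 10.
|n·T − (-16)| = |6 − (-16)| = 22, so the distance is 22/10 = 11/5.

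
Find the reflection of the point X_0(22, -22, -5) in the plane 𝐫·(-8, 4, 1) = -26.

(-26, 2, 1)

With n = (-8, 4, 1), the signed offset is (n·X_0 − (-26))/|n|² = -243/81 = -3.
X_0' = X_0 − 2t·n = (22, -22, -5) − (-6)·(-8, 4, 1) = (-26, 2, 1).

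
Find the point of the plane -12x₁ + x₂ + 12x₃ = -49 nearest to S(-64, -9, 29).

(-16, -13, -19)

The perpendicular from S has direction n = (-12, 1, 12): r = (-64, -9, 29) + t(-12, 1, 12).
Substitute into the plane: n·(S + tn) = -49 gives 1107 + 289t = -49, so t = -4.
Foot = (-64, -9, 29) + (-4)·(-12, 1, 12) = (-16, -13, -19).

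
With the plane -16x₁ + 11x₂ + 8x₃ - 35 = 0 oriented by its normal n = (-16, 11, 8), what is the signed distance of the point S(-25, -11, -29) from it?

n·S − 35 = 12.
|n| = 21, so the signed distance is 12/21 = 4/7.

4/7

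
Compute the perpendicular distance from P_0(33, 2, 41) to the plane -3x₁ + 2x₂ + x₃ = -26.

2√14

d = |(-3)·33 + 2·2 + 1·41 − (-26)| / √(9 + 4 + 1) = |-28| / √14 = 2√14.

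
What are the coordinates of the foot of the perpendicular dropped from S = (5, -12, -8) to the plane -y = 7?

(5, -7, -8)

n = (0, -1, 0), |n|² = 1, and n·S − 7 = 5.
t = 5/1 = 5, so the foot is S − t·n = (5, -12, -8) − 5·(0, -1, 0) = (5, -7, -8).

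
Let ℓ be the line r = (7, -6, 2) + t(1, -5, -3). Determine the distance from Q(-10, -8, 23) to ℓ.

3√66

Direction vector d = (1, -5, -3).
AP = (-17, -2, 21), and AP × d = (111, -30, 87).
|AP × d|² = 20790 and |d|² = 35, so the distance is √(20790/35) = √594 = 3√66.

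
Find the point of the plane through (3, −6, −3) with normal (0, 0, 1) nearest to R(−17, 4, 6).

(-17, 4, -3)

The perpendicular from R has direction n = (0, 0, 1): r = (−17, 4, 6) + t(0, 0, 1).
Substitute into the plane: n·(R + tn) = -3 gives 6 + 1t = -3, so t = -9.
Foot = (−17, 4, 6) + (-9)·(0, 0, 1) = (−17, 4, −3).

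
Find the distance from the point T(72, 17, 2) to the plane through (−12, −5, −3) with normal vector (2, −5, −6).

The plane has equation n·(r − (−12, −5, −3)) = 0, i.e. n·r = 19.
Then n·(72, 17, 2) − 19 = 28.
|n| = √(4 + 25 + 36) = √65, so the distance is |28|/√65 = 28/√65.

28/√65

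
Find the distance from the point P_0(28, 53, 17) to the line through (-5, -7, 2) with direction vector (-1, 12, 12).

Direction vector d = (-1, 12, 12).
AP = (33, 60, 15); AP·d = 867, |AP|² = 4914, |d|² = 289.
distance² = |AP|² − (AP·d)²/|d|² = 4914 − 751689/289 = 2313, so the distance is 3√257.

3√257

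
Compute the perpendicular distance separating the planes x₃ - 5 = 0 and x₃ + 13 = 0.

18

Both planes have normal n = (0, 0, 1), |n| = 1. Any point on the first plane is at distance |(-13) − 5|/|n| = 18/1 = 18 from the second.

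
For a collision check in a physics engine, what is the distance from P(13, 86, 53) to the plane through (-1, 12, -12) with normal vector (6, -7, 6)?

4

The plane has equation n·(r − (-1, 12, -12)) = 0, i.e. n·r = -162.
n = (6, -7, 6); n·P − (-162) = -44; |n| = 11; distance = 44/11 = 4.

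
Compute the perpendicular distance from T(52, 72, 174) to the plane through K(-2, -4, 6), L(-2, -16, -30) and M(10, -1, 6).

KL = (0, -12, -36) and KM = (12, 3, 0), so a normal is n = KL × KM = (108, -432, 144).
d = |108·52 + (-432)·72 + 144·174 − 2376| / √(11664 + 186624 + 20736) = |-2808| / 468 = 6.

6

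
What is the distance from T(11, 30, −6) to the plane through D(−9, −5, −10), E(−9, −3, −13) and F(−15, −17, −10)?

DE = (0, 2, −3) and DF = (−6, −12, 0), so a normal is n = DE × DF = (−36, 18, 12).
d = |(-36)·11 + 18·30 + 12·(-6) − 114| / √(1296 + 324 + 144) = |-42| / 42 = 1.

1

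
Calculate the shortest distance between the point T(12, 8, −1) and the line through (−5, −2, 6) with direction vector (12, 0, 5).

Direction vector d = (12, 0, 5).
AP = (17, 10, −7), and AP × d = (50, −169, −120).
|AP × d|² = 45461 and |d|² = 169, so the distance is √(45461/169) = √269.

√269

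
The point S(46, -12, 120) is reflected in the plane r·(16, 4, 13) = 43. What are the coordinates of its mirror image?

With n = (16, 4, 13), the signed offset is (n·S − 43)/|n|² = 2205/441 = 5.
S' = S − 2t·n = (46, -12, 120) − 10·(16, 4, 13) = (-114, -52, -10).

(-114, -52, -10)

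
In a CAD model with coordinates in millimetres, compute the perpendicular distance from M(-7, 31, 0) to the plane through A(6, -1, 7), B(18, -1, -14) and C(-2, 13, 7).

1

AB = (12, 0, -21) and AC = (-8, 14, 0), so a normal is n = AB × AC = (294, 168, 168).
Then n·(-7, 31, 0) - 2772 = 378.
|n| = √(86436 + 28224 + 28224) = 378, so the distance is |378|/378 = 1.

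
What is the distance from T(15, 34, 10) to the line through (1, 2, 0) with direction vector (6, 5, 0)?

2√86

Direction vector d = (6, 5, 0).
AP = (14, 32, 10); AP·d = 244, |AP|² = 1320, |d|² = 61.
distance² = |AP|² − (AP·d)²/|d|² = 1320 − 59536/61 = 344, so the distance is 2√86.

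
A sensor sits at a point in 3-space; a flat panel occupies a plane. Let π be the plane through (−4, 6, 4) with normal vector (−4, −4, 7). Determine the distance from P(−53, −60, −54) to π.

The plane has equation n·(r − (−4, 6, 4)) = 0, i.e. n·r = 20.
d = |(-4)·(-53) + (-4)·(-60) + 7·(-54) − 20| / √(16 + 16 + 49) = |54| / 9 = 6.

6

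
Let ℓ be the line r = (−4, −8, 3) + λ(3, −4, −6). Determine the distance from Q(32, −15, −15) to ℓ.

Direction vector d = (3, −4, −6).
AP = (36, −7, −18), and AP × d = (−30, 162, −123).
|AP × d|² = 42273 and |d|² = 61, so the distance is √(42273/61) = √693 = 3√77.

3√77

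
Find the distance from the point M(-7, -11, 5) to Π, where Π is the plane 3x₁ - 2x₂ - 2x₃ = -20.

Normal vector n = (3, -2, -2), and n·(-7, -11, 5) - (-20) = 11.
|n| = √(9 + 4 + 4) = √17, so the distance is |11|/√17 = 11√17/17.

11√17/17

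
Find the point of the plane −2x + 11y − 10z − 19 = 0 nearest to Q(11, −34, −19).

(9, -23, -29)

The perpendicular from Q has direction n = (−2, 11, −10): r = (11, −34, −19) + λ(−2, 11, −10).
Substitute into the plane: n·(Q + λn) = 19 gives -206 + 225λ = 19, so λ = 1.
Foot = (11, −34, −19) + 1·(−2, 11, −10) = (9, −23, −29).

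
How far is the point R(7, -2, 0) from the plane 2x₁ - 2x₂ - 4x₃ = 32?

n = (2, -2, -4); n·P − 32 = -14; |n| = 2√6; distance = 14/(2√6) = 7√6/6.

7/√6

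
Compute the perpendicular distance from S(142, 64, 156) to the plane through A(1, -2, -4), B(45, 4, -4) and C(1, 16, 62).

AB = (44, 6, 0) and AC = (0, 18, 66), so a normal is n = AB × AC = (396, -2904, 792).
Then n·(142, 64, 156) - 3036 = -9108.
|n| = √(156816 + 8433216 + 627264) = 3036, so the distance is |-9108|/3036 = 3.

3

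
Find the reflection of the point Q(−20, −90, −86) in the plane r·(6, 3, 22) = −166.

(28, -66, 90)

n = (6, 3, 22), |n|² = 529, n·Q − (-166) = -2116, so t = -2116/529 = -4.
Foot F = Q − (-4)·n = (4, −78, 2); the reflection is 2F − Q = (28, −66, 90).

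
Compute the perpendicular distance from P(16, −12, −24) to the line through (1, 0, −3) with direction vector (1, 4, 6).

3√37

Direction vector d = (1, 4, 6).
AP = (15, −12, −21); AP·d = -159, |AP|² = 810, |d|² = 53.
distance² = |AP|² − (AP·d)²/|d|² = 810 − 25281/53 = 333, so the distance is 3√37.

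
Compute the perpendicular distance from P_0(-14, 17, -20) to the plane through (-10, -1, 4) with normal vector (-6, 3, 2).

30/7

The plane has equation n·(r − (-10, -1, 4)) = 0, i.e. n·r = 65.
n = (-6, 3, 2); n·P − 65 = 30; |n| = 7; distance = 30/7.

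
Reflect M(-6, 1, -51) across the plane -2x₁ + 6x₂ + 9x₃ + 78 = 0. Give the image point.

n = (-2, 6, 9), |n|² = 121, n·M − (-78) = -363, so t = -363/121 = -3.
Foot F = M − (-3)·n = (-12, 19, -24); the reflection is 2F − M = (-18, 37, 3).

(-18, 37, 3)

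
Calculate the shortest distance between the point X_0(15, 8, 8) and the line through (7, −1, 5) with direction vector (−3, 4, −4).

√154

Direction vector d = (−3, 4, −4).
AP = (8, 9, 3); AP·d = 0, |AP|² = 154, |d|² = 41.
distance² = |AP|² − (AP·d)²/|d|² = 154 − 0/41 = 154, so the distance is √154.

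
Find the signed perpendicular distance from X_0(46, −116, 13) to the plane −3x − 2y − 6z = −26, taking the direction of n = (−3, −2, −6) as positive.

6

n·X_0 − (-26) = 42.
|n| = 7, so the signed distance is 42/7 = 6.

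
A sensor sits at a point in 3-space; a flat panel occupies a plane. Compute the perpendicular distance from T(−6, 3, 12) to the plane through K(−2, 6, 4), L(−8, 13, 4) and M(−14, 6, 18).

2/11

KL = (−6, 7, 0) and KM = (−12, 0, 14), so a normal is n = KL × KM = (98, 84, 84).
d = |98·(-6) + 84·3 + 84·12 − 644| / √(9604 + 7056 + 7056) = |28| / 154 = 2/11.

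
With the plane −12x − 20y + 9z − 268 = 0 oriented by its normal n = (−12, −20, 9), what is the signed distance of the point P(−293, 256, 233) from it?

n·P − 268 = 225.
|n| = 25, so the signed distance is 225/25 = 9.

9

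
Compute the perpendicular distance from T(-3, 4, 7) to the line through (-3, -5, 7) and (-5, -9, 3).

3√5

A direction vector is d = (-2, -4, -4).
AP = (0, 9, 0), and AP × d = (-36, 0, 18).
|AP × d|² = 1620 and |d|² = 36, so the distance is √(1620/36) = √45 = 3√5.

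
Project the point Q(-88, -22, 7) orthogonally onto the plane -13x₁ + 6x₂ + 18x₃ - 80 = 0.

The perpendicular from Q has direction n = (-13, 6, 18): r = (-88, -22, 7) + λ(-13, 6, 18).
Substitute into the plane: n·(Q + λn) = 80 gives 1138 + 529λ = 80, so λ = -2.
Foot = (-88, -22, 7) + (-2)·(-13, 6, 18) = (-62, -34, -29).

(-62, -34, -29)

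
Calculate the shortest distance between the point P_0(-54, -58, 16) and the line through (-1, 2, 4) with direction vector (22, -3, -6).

3√493

Direction vector d = (22, -3, -6).
AP = (-53, -60, 12), and AP × d = (396, -54, 1479).
|AP × d|² = 2347173 and |d|² = 529, so the distance is √(2347173/529) = √4437 = 3√493.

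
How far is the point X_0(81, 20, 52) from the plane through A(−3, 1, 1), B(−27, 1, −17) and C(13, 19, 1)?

AB = (−24, 0, −18) and AC = (16, 18, 0), so a normal is n = AB × AC = (324, −288, −432).
Then n·(81, 20, 52) − (−1692) = −288.
|n| = √(104976 + 82944 + 186624) = 612, so the distance is |-288|/612 = 8/17.

8/17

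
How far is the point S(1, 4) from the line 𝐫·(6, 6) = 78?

The normal to the line is n = (6, 6) with |n| = 6√2.
|n·S − 78| = |30 − 78| = 48, so the distance is 48/(6√2) = 4√2.

4√2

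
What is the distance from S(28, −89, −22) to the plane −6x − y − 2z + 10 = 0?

25√41/41

n = (−6, −1, −2); n·P − (-10) = -25; |n| = √41; distance = 25/√41 = 25√41/41.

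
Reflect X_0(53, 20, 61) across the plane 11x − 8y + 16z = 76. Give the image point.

With n = (11, −8, 16), the signed offset is (n·X_0 − 76)/|n|² = 1323/441 = 3.
X_0' = X_0 − 2t·n = (53, 20, 61) − 6·(11, −8, 16) = (−13, 68, −35).

(-13, 68, -35)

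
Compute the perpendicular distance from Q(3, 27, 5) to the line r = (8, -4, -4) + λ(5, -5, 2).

√581

Direction vector d = (5, -5, 2).
AP = (-5, 31, 9), and AP × d = (107, 55, -130).
|AP × d|² = 31374 and |d|² = 54, so the distance is √(31374/54) = √581.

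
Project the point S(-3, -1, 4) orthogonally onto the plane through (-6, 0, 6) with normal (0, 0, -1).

(-3, -1, 6)

n = (0, 0, -1), |n|² = 1, and n·S − (-6) = 2.
t = 2/1 = 2, so the foot is S − t·n = (-3, -1, 4) − 2·(0, 0, -1) = (-3, -1, 6).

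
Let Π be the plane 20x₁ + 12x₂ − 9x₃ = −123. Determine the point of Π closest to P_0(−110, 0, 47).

n = (20, 12, −9), |n|² = 625, and n·P_0 − (-123) = -2500.
t = -2500/625 = -4, so the foot is P_0 − t·n = (−110, 0, 47) − (-4)·(20, 12, −9) = (−30, 48, 11).

(-30, 48, 11)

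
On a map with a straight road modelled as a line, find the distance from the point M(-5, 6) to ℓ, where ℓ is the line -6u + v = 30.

6√37/37

The normal to the line is n = (-6, 1) with |n| = √37.
|n·M − 30| = |36 − 30| = 6, so the distance is 6/√37 = 6√37/37.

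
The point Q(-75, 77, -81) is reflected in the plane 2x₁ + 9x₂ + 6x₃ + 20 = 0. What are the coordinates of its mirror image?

(-853/11, 721/11, -975/11)

With n = (2, 9, 6), the signed offset is (n·Q − (-20))/|n|² = 77/121 = 7/11.
Q' = Q − 2t·n = (-75, 77, -81) − (14/11)·(2, 9, 6) = (-853/11, 721/11, -975/11).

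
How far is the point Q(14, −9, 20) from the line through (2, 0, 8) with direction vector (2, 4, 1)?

3√41

Direction vector d = (2, 4, 1).
AP = (12, −9, 12), and AP × d = (−57, 12, 66).
|AP × d|² = 7749 and |d|² = 21, so the distance is √(7749/21) = √369 = 3√41.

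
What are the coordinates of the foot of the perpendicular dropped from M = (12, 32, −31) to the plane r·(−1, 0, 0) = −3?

(3, 32, -31)

The perpendicular from M has direction n = (−1, 0, 0): r = (12, 32, −31) + t(−1, 0, 0).
Substitute into the plane: n·(M + tn) = -3 gives -12 + 1t = -3, so t = 9.
Foot = (12, 32, −31) + 9·(−1, 0, 0) = (3, 32, −31).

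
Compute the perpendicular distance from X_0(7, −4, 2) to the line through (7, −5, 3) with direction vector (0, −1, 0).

Direction vector d = (0, −1, 0).
AP = (0, 1, −1), and AP × d = (−1, 0, 0).
|AP × d|² = 1 and |d|² = 1, so the distance is √1 = 1.

1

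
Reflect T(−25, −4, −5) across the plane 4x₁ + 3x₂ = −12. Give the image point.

With n = (4, 3, 0), the signed offset is (n·T − (-12))/|n|² = -100/25 = -4.
T' = T − 2t·n = (−25, −4, −5) − (-8)·(4, 3, 0) = (7, 20, −5).

(7, 20, -5)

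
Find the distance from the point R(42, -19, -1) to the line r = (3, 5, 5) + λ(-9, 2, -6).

6√29

Direction vector d = (-9, 2, -6).
AP = (39, -24, -6), and AP × d = (156, 288, -138).
|AP × d|² = 126324 and |d|² = 121, so the distance is √(126324/121) = √1044 = 6√29.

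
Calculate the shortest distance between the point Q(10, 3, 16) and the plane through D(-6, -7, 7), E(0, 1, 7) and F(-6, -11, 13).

16/√29

DE = (6, 8, 0) and DF = (0, -4, 6), so a normal is n = DE × DF = (48, -36, -24).
Then n·(10, 3, 16) - (-204) = 192.
|n| = √(2304 + 1296 + 576) = 12√29, so the distance is |192|/(12√29) = 16√29/29.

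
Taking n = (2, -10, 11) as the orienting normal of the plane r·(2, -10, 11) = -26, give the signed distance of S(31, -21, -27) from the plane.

1/15

n·S − (-26) = 1.
|n| = 15, so the signed distance is 1/15.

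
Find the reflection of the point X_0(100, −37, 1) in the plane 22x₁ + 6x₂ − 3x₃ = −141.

With n = (22, 6, −3), the signed offset is (n·X_0 − (-141))/|n|² = 2116/529 = 4.
X_0' = X_0 − 2t·n = (100, −37, 1) − 8·(22, 6, −3) = (−76, −85, 25).

(-76, -85, 25)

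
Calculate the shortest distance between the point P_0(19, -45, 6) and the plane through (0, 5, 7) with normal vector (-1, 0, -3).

16/√10

The plane has equation n·(r − (0, 5, 7)) = 0, i.e. n·r = -21.
Then n·(19, -45, 6) - (-21) = -16.
|n| = √(1 + 0 + 9) = √10, so the distance is |-16|/√10 = 16/√10.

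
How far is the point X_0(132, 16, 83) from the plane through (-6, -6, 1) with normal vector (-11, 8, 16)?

10/7

The plane has equation n·(r − (-6, -6, 1)) = 0, i.e. n·r = 34.
n = (-11, 8, 16); n·P − 34 = -30; |n| = 21; distance = 30/21 = 10/7.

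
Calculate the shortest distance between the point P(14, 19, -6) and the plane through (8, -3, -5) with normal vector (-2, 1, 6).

The plane has equation n·(r − (8, -3, -5)) = 0, i.e. n·r = -49.
Then n·(14, 19, -6) - (-49) = 4.
|n| = √(4 + 1 + 36) = √41, so the distance is |4|/√41 = 4/√41.

4√41/41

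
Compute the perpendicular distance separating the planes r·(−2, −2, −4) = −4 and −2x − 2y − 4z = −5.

√6/12

Both planes have normal n = (−2, −2, −4), |n| = 2√6. Any point on the first plane is at distance |(-5) − (-4)|/|n| = 1/(2√6) = √6/12 from the second.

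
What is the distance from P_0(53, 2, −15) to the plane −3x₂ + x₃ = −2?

19√10/10

d = |(-3)·2 + 1·(-15) − (-2)| / √(0 + 9 + 1) = |-19| / √10 = 19/√10.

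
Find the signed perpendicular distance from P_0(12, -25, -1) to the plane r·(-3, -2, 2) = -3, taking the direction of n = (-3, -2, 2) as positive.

n·P_0 − (-3) = 15.
|n| = √17, so the signed distance is 15√17/17.

15√17/17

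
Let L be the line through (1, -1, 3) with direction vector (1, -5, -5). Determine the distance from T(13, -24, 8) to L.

√494

Direction vector d = (1, -5, -5).
AP = (12, -23, 5), and AP × d = (140, 65, -37).
|AP × d|² = 25194 and |d|² = 51, so the distance is √(25194/51) = √494.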